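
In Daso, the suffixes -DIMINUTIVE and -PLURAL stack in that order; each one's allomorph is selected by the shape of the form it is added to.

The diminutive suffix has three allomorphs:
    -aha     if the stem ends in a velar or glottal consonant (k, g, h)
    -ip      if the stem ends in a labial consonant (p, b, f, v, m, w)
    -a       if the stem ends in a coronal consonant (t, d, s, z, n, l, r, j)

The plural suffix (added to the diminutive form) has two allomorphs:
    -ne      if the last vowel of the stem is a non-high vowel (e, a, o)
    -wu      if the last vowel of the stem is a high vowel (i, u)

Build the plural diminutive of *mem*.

Since the final consonant of *mem* is /m/ (labial), it takes -ip, giving *memip*.
The diminutive form *memip*: last vowel = /i/, a high vowel → -wu → *memipwu*.

memipwu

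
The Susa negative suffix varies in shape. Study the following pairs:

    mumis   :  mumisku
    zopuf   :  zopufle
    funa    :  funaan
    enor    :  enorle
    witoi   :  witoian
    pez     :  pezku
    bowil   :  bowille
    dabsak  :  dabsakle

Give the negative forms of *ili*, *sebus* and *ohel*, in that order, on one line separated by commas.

ilian, sebusku, ohelle

The suffix is conditioned by the final sound: -ku when the stem ends in a sibilant (*mumis*, *pez*); -le when the stem ends in a non-sibilant consonant (*zopuf*, *enor*, *bowil*, *dabsak*); -an when the stem ends in a vowel (*funa*, *witoi*).
Since the final sound of *ili* is /i/ (a vowel), it takes -an, giving *ilian*.
Since the final sound of *sebus* is /s/ (a sibilant), it takes -ku, giving *sebusku*.
The final sound of *ohel* is /l/, which is a non-sibilant consonant, so the suffix is -le, giving *ohelle*.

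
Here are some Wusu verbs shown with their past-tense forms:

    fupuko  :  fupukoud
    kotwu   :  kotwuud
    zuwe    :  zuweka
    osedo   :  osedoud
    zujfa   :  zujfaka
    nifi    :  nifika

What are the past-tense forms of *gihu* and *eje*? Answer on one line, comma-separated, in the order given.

The suffix is conditioned by the last vowel: -ud when the last vowel of the stem is a rounded vowel (*fupuko*, *kotwu*, *osedo*); -ka when the last vowel of the stem is an unrounded vowel (*zuwe*, *zujfa*, *nifi*).
The last vowel of *gihu* is /u/, which is a rounded vowel, so the suffix is -ud, giving *gihuud*.
*eje*: last vowel = /e/, an unrounded vowel → -ka → *ejeka*.

gihuud, ejeka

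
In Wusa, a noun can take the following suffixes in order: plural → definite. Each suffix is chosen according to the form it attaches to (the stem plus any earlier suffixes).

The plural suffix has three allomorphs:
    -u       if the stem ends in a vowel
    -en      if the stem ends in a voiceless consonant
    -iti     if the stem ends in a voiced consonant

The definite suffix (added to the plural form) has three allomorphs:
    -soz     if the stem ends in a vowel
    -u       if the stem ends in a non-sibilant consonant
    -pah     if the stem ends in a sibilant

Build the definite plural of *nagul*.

*nagul*: final sound = /l/, a voiced consonant → -iti → *naguliti*.
The plural form *naguliti* — final sound /i/ (a vowel) → -soz → *nagulitisoz*.

nagulitisoz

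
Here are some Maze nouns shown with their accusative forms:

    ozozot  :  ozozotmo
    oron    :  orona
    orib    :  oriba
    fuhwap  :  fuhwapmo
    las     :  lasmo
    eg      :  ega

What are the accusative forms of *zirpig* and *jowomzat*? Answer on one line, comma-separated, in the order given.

zirpiga, jowomzatmo

Looking at the final consonant of each stem: -mo when the stem ends in a voiceless consonant (*ozozot*, *fuhwap*, *las*); -a when the stem ends in a voiced consonant (*oron*, *orib*, *eg*).
*zirpig* — final consonant /g/ (voiced) → -a → *zirpiga*.
Since the final consonant of *jowomzat* is /t/ (voiceless), it takes -mo, giving *jowomzatmo*.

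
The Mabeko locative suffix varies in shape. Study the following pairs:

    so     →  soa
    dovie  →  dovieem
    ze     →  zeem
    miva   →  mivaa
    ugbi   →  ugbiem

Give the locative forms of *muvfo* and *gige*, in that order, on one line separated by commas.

muvfoa, gigeem

The suffix is conditioned by the last vowel: -em when the last vowel of the stem is a front vowel (*dovie*, *ze*, *ugbi*); -a when the last vowel of the stem is a back vowel (*so*, *miva*).
*muvfo*: last vowel = /o/, a back vowel → -a → *muvfoa*.
Since the last vowel of *gige* is /e/ (a front vowel), it takes -em, giving *gigeem*.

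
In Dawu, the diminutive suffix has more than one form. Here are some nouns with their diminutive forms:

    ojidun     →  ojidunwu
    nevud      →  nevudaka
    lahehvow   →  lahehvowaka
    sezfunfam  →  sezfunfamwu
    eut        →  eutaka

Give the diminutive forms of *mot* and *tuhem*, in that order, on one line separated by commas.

motaka, tuhemwu

Looking at the final consonant of each stem: -wu when the stem ends in a nasal (*ojidun*, *sezfunfam*); -aka when the stem ends in a non-nasal consonant (*nevud*, *lahehvow*, *eut*).
*mot* — final consonant /t/ (non-nasal) → -aka → *motaka*.
The final consonant of *tuhem* is /m/, which is a nasal, so the suffix is -wu, giving *tuhemwu*.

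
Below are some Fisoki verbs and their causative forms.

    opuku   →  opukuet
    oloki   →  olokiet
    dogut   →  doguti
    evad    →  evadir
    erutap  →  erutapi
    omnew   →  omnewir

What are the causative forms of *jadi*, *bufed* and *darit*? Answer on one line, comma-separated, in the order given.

Looking at the final sound of each stem: -i when the stem ends in a voiceless consonant (*dogut*, *erutap*); -ir when the stem ends in a voiced consonant (*evad*, *omnew*); -et when the stem ends in a vowel (*opuku*, *oloki*).
*jadi* — final sound /i/ (a vowel) → -et → *jadiet*.
*bufed* — final sound /d/ (a voiced consonant) → -ir → *bufedir*.
The final sound of *darit* is /t/, which is a voiceless consonant, so the suffix is -i, giving *dariti*.

jadiet, bufedir, dariti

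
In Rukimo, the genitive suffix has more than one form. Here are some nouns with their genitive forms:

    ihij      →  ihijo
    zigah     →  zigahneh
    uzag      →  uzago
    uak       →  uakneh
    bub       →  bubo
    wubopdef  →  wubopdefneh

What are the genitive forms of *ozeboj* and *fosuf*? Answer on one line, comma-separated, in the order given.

The alternation tracks the final consonant of the stem — -neh when the stem ends in a voiceless consonant (*zigah*, *uak*, *wubopdef*); -o when the stem ends in a voiced consonant (*ihij*, *uzag*, *bub*).
*ozeboj* — final consonant /j/ (voiced) → -o → *ozebojo*.
Since the final consonant of *fosuf* is /f/ (voiceless), it takes -neh, giving *fosufneh*.

ozebojo, fosufneh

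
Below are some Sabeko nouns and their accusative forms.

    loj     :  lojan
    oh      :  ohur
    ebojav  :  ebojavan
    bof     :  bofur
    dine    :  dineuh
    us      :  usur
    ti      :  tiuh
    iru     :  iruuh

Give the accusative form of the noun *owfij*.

Looking at the final sound of each stem: -ur when the stem ends in a voiceless consonant (*oh*, *bof*, *us*); -an when the stem ends in a voiced consonant (*loj*, *ebojav*); -uh when the stem ends in a vowel (*dine*, *ti*, *iru*).
*owfij*: final sound = /j/, a voiced consonant → -an → *owfijan*.

owfijan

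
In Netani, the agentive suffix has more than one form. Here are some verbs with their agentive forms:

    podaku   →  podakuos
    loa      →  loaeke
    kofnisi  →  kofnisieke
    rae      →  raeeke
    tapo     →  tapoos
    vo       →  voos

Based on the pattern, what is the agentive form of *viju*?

vijuos

The suffix is conditioned by the last vowel: -os when the last vowel of the stem is a rounded vowel (*podaku*, *tapo*, *vo*); -eke when the last vowel of the stem is an unrounded vowel (*loa*, *kofnisi*, *rae*).
Since the last vowel of *viju* is /u/ (a rounded vowel), it takes -os, giving *vijuos*.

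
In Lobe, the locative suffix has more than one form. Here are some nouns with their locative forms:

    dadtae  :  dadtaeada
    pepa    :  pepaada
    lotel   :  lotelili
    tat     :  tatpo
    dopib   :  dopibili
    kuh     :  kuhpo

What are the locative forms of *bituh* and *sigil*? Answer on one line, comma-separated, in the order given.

The alternation tracks the final sound of the stem — -po when the stem ends in a voiceless consonant (*tat*, *kuh*); -ili when the stem ends in a voiced consonant (*lotel*, *dopib*); -ada when the stem ends in a vowel (*dadtae*, *pepa*).
*bituh* — final sound /h/ (a voiceless consonant) → -po → *bituhpo*.
*sigil*: final sound = /l/, a voiced consonant → -ili → *sigilili*.

bituhpo, sigilili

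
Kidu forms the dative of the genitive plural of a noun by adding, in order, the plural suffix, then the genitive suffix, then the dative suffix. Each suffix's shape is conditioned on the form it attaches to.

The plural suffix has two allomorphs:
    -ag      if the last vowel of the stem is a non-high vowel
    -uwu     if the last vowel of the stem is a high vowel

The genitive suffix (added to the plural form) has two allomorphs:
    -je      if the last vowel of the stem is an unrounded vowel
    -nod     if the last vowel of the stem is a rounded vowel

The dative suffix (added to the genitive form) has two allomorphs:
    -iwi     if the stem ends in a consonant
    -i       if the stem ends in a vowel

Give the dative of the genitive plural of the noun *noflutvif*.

Since the last vowel of *noflutvif* is /i/ (a high vowel), it takes -uwu, giving *noflutvifuwu*.
The plural form *noflutvifuwu* — last vowel /u/ (a rounded vowel) → -nod → *noflutvifuwunod*.
The final sound of the genitive form *noflutvifuwunod* is /d/, which is a consonant, so the dative suffix is -iwi, giving *noflutvifuwunodiwi*.

noflutvifuwunodiwi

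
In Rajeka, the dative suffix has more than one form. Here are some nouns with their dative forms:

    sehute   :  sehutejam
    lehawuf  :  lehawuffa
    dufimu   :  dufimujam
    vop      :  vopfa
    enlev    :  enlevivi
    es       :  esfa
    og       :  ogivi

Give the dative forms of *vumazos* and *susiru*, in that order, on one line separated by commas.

Looking at the final sound of each stem: -fa when the stem ends in a voiceless consonant (*lehawuf*, *vop*, *es*); -ivi when the stem ends in a voiced consonant (*enlev*, *og*); -jam when the stem ends in a vowel (*sehute*, *dufimu*).
The final sound of *vumazos* is /s/, which is a voiceless consonant, so the suffix is -fa, giving *vumazosfa*.
The final sound of *susiru* is /u/, which is a vowel, so the suffix is -jam, giving *susirujam*.

vumazosfa, susirujam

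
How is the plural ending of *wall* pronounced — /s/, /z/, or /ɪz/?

/z/

The stem *wall* ends in a voiced non-sibilant sound.
The plural suffix surfaces as /ɪz/ after sibilants, /s/ after other voiceless consonants, and /z/ after other voiced sounds.
So the plural -s on *wall* is pronounced /z/.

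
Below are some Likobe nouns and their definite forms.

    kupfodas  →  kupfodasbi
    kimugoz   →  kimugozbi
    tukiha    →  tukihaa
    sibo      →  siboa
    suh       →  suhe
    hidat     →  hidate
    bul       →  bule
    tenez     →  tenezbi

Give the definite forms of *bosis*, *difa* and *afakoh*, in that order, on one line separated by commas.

Looking at the final sound of each stem: -bi when the stem ends in a sibilant (*kupfodas*, *kimugoz*, *tenez*); -e when the stem ends in a non-sibilant consonant (*suh*, *hidat*, *bul*); -a when the stem ends in a vowel (*tukiha*, *sibo*).
*bosis* — final sound /s/ (a sibilant) → -bi → *bosisbi*.
Since the final sound of *difa* is /a/ (a vowel), it takes -a, giving *difaa*.
The final sound of *afakoh* is /h/, which is a non-sibilant consonant, so the suffix is -e, giving *afakohe*.

bosisbi, difaa, afakohe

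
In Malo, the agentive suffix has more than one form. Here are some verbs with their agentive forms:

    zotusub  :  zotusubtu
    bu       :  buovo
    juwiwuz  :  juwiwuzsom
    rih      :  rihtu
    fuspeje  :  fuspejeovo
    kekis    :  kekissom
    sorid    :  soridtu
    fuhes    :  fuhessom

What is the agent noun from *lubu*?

lubuovo

Looking at the final sound of each stem: -som when the stem ends in a sibilant (*juwiwuz*, *kekis*, *fuhes*); -tu when the stem ends in a non-sibilant consonant (*zotusub*, *rih*, *sorid*); -ovo when the stem ends in a vowel (*bu*, *fuspeje*).
*lubu* — final sound /u/ (a vowel) → -ovo → *lubuovo*.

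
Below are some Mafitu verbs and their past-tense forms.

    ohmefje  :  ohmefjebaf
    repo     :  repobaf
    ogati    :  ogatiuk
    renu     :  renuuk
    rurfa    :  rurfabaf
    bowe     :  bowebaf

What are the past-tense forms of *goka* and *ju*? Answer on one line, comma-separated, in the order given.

gokabaf, juuk

The alternation tracks the last vowel of the stem — -uk when the last vowel of the stem is a high vowel (*ogati*, *renu*); -baf when the last vowel of the stem is a non-high vowel (*ohmefje*, *repo*, *rurfa*, *bowe*).
*goka*: last vowel = /a/, a non-high vowel → -baf → *gokabaf*.
*ju* — last vowel /u/ (a high vowel) → -uk → *juuk*.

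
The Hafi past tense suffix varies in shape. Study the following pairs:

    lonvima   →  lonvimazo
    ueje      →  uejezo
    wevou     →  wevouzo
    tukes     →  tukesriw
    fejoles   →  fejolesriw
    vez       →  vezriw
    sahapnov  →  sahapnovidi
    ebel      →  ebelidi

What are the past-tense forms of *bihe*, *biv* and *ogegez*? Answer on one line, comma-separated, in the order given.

bihezo, bividi, ogegezriw

The alternation tracks the final sound of the stem — -riw when the stem ends in a sibilant (*tukes*, *fejoles*, *vez*); -idi when the stem ends in a non-sibilant consonant (*sahapnov*, *ebel*); -zo when the stem ends in a vowel (*lonvima*, *ueje*, *wevou*).
*bihe*: final sound = /e/, a vowel → -zo → *bihezo*.
*biv*: final sound = /v/, a non-sibilant consonant → -idi → *bividi*.
*ogegez* — final sound /z/ (a sibilant) → -riw → *ogegezriw*.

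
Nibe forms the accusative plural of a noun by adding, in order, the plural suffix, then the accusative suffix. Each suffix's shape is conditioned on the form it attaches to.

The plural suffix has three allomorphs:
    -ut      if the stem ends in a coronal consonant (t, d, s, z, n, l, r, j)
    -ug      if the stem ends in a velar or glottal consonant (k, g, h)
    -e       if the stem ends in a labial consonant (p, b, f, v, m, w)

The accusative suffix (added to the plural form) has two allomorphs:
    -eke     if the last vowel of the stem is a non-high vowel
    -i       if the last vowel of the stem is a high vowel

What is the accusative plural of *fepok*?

Since the final consonant of *fepok* is /k/ (velar/glottal), it takes -ug, giving *fepokug*.
Since the last vowel of the plural form *fepokug* is /u/ (a high vowel), it takes -i, giving *fepokugi*.

fepokugi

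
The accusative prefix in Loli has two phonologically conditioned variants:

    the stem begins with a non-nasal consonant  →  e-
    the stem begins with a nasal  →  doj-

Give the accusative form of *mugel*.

dojmugel

*mugel*: first consonant = /m/, a nasal → doj- → *dojmugel*.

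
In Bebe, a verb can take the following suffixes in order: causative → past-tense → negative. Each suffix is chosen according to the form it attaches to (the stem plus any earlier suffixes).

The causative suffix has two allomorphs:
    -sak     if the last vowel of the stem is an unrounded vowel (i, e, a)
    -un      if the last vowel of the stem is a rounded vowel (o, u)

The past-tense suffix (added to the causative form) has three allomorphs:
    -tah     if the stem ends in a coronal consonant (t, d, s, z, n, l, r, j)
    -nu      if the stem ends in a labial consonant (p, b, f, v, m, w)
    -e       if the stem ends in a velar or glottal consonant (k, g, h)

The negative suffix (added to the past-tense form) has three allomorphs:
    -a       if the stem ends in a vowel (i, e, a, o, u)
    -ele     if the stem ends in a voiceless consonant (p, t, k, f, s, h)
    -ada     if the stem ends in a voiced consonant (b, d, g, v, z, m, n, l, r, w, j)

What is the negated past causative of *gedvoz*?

gedvozuntahele

*gedvoz* — last vowel /o/ (a rounded vowel) → -un → *gedvozun*.
The causative form *gedvozun*: final consonant = /n/, coronal → -tah → *gedvozuntah*.
The past-tense form *gedvozuntah*: final sound = /h/, a voiceless consonant → -ele → *gedvozuntahele*.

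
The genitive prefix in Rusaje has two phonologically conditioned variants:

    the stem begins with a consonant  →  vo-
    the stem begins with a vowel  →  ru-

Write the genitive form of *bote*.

vobote

*bote*: first sound = /b/, a consonant → vo- → *vobote*.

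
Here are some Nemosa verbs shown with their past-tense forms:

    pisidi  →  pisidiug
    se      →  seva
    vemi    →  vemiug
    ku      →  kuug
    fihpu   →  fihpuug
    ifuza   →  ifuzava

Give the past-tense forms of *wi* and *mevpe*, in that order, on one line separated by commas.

wiug, mevpeva

The alternation tracks the last vowel of the stem — -ug when the last vowel of the stem is a high vowel (*pisidi*, *vemi*, *ku*, *fihpu*); -va when the last vowel of the stem is a non-high vowel (*se*, *ifuza*).
*wi* — last vowel /i/ (a high vowel) → -ug → *wiug*.
Since the last vowel of *mevpe* is /e/ (a non-high vowel), it takes -va, giving *mevpeva*.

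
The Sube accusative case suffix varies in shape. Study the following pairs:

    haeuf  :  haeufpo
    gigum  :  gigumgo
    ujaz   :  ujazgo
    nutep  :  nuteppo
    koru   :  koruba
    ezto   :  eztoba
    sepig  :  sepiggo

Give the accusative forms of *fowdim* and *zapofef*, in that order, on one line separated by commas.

The suffix is conditioned by the final sound: -po when the stem ends in a voiceless consonant (*haeuf*, *nutep*); -go when the stem ends in a voiced consonant (*gigum*, *ujaz*, *sepig*); -ba when the stem ends in a vowel (*koru*, *ezto*).
*fowdim* — final sound /m/ (a voiced consonant) → -go → *fowdimgo*.
The final sound of *zapofef* is /f/, which is a voiceless consonant, so the suffix is -po, giving *zapofefpo*.

fowdimgo, zapofefpo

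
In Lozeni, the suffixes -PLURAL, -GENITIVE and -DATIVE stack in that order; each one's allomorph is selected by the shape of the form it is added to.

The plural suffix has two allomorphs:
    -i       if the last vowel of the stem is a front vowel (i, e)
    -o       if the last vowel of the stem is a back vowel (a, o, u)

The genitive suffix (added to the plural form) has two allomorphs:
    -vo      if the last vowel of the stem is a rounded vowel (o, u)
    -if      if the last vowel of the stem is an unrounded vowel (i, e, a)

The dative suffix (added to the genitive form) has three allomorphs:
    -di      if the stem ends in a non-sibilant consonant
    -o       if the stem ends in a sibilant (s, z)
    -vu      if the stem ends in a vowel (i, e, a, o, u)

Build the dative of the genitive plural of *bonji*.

Since the last vowel of *bonji* is /i/ (a front vowel), it takes -i, giving *bonjii*.
The last vowel of the plural form *bonjii* is /i/, which is an unrounded vowel, so the genitive suffix is -if, giving *bonjiiif*.
The final sound of the genitive form *bonjiiif* is /f/, which is a non-sibilant consonant, so the dative suffix is -di, giving *bonjiiifdi*.

bonjiiifdi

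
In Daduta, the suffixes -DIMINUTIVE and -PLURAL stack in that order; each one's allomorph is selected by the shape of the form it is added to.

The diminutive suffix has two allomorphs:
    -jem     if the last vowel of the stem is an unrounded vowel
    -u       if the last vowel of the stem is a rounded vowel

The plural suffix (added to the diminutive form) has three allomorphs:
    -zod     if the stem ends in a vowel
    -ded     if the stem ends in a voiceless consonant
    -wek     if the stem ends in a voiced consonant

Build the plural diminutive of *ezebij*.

ezebijjemwek

*ezebij* — last vowel /i/ (an unrounded vowel) → -jem → *ezebijjem*.
The diminutive form *ezebijjem* — final sound /m/ (a voiced consonant) → -wek → *ezebijjemwek*.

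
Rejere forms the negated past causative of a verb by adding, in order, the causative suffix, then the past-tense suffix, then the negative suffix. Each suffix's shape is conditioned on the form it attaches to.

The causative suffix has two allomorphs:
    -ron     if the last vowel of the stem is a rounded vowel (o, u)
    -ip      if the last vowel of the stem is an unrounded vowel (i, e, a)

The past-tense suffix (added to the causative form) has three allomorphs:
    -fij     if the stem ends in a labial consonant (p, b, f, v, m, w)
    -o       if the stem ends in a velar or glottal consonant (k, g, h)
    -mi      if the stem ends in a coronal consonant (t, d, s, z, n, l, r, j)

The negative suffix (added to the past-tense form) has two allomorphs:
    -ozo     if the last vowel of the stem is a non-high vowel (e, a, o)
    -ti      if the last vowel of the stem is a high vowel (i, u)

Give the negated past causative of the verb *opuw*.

*opuw*: last vowel = /u/, a rounded vowel → -ron → *opuwron*.
The causative form *opuwron*: final consonant = /n/, coronal → -mi → *opuwronmi*.
Since the last vowel of the past-tense form *opuwronmi* is /i/ (a high vowel), it takes -ti, giving *opuwronmiti*.

opuwronmiti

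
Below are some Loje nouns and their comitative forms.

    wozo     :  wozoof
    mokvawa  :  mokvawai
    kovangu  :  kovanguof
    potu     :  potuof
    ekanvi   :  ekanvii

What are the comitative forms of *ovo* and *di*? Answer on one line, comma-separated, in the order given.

The alternation tracks the last vowel of the stem — -of when the last vowel of the stem is a rounded vowel (*wozo*, *kovangu*, *potu*); -i when the last vowel of the stem is an unrounded vowel (*mokvawa*, *ekanvi*).
The last vowel of *ovo* is /o/, which is a rounded vowel, so the suffix is -of, giving *ovoof*.
*di*: last vowel = /i/, an unrounded vowel → -i → *dii*.

ovoof, dii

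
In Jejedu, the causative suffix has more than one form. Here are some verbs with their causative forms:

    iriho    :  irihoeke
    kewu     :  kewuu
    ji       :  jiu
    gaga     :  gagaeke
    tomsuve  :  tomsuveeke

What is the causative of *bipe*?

The pattern is height harmony: -u when the last vowel of the stem is a high vowel (*kewu*, *ji*); -eke when the last vowel of the stem is a non-high vowel (*iriho*, *gaga*, *tomsuve*).
Since the last vowel of *bipe* is /e/ (a non-high vowel), it takes -eke, giving *bipeeke*.

bipeeke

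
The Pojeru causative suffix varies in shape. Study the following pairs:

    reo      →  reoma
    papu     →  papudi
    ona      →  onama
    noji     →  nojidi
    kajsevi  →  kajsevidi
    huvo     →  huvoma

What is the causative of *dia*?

The alternation tracks the last vowel of the stem — -di when the last vowel of the stem is a high vowel (*papu*, *noji*, *kajsevi*); -ma when the last vowel of the stem is a non-high vowel (*reo*, *ona*, *huvo*).
The last vowel of *dia* is /a/, which is a non-high vowel, so the suffix is -ma, giving *diama*.

diama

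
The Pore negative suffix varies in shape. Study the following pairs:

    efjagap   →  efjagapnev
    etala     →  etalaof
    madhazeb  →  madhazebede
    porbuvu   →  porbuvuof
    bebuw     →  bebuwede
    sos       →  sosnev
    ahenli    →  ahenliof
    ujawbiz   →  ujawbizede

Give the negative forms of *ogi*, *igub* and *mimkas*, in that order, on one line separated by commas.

ogiof, igubede, mimkasnev

The suffix is conditioned by the final sound: -nev when the stem ends in a voiceless consonant (*efjagap*, *sos*); -ede when the stem ends in a voiced consonant (*madhazeb*, *bebuw*, *ujawbiz*); -of when the stem ends in a vowel (*etala*, *porbuvu*, *ahenli*).
The final sound of *ogi* is /i/, which is a vowel, so the suffix is -of, giving *ogiof*.
*igub*: final sound = /b/, a voiced consonant → -ede → *igubede*.
The final sound of *mimkas* is /s/, which is a voiceless consonant, so the suffix is -nev, giving *mimkasnev*.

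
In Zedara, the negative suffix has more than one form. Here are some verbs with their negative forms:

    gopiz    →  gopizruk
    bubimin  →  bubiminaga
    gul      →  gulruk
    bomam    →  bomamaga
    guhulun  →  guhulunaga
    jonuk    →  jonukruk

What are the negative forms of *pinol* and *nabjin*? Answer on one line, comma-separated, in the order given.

The alternation tracks the final consonant of the stem — -aga when the stem ends in a nasal (*bubimin*, *bomam*, *guhulun*); -ruk when the stem ends in a non-nasal consonant (*gopiz*, *gul*, *jonuk*).
*pinol* — final consonant /l/ (non-nasal) → -ruk → *pinolruk*.
*nabjin* — final consonant /n/ (a nasal) → -aga → *nabjinaga*.

pinolruk, nabjinaga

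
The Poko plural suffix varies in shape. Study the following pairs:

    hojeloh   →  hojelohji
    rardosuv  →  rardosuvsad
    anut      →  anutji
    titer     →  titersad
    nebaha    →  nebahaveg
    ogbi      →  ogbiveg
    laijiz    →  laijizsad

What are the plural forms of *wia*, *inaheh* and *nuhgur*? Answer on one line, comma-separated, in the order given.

The pattern is voicing of the final sound: -ji when the stem ends in a voiceless consonant (*hojeloh*, *anut*); -sad when the stem ends in a voiced consonant (*rardosuv*, *titer*, *laijiz*); -veg when the stem ends in a vowel (*nebaha*, *ogbi*).
*wia*: final sound = /a/, a vowel → -veg → *wiaveg*.
*inaheh*: final sound = /h/, a voiceless consonant → -ji → *inahehji*.
Since the final sound of *nuhgur* is /r/ (a voiced consonant), it takes -sad, giving *nuhgursad*.

wiaveg, inahehji, nuhgursad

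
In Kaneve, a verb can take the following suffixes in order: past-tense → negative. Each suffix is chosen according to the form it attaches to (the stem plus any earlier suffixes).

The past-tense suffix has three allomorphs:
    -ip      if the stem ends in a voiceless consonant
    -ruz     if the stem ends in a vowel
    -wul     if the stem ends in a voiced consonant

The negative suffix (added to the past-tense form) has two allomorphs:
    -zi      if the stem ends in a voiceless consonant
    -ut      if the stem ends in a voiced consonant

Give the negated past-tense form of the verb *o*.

Since the final sound of *o* is /o/ (a vowel), it takes -ruz, giving *oruz*.
The final consonant of the past-tense form *oruz* is /z/, which is voiced, so the negative suffix is -ut, giving *oruzut*.

oruzut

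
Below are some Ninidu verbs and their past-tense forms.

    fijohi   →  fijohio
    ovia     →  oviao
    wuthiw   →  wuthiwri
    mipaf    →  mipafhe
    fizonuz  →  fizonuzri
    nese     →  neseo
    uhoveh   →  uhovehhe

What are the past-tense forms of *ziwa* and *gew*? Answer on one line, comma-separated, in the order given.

Looking at the final sound of each stem: -he when the stem ends in a voiceless consonant (*mipaf*, *uhoveh*); -ri when the stem ends in a voiced consonant (*wuthiw*, *fizonuz*); -o when the stem ends in a vowel (*fijohi*, *ovia*, *nese*).
The final sound of *ziwa* is /a/, which is a vowel, so the suffix is -o, giving *ziwao*.
*gew* — final sound /w/ (a voiced consonant) → -ri → *gewri*.

ziwao, gewri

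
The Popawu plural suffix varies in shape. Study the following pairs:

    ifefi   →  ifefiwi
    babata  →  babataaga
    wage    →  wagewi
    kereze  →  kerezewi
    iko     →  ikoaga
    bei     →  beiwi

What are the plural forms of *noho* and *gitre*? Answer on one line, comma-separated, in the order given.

nohoaga, gitrewi

Looking at the last vowel of each stem: -wi when the last vowel of the stem is a front vowel (*ifefi*, *wage*, *kereze*, *bei*); -aga when the last vowel of the stem is a back vowel (*babata*, *iko*).
*noho*: last vowel = /o/, a back vowel → -aga → *nohoaga*.
Since the last vowel of *gitre* is /e/ (a front vowel), it takes -wi, giving *gitrewi*.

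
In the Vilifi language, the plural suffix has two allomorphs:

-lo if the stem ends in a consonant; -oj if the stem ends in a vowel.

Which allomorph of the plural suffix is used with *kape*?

-oj

*kape* — final sound /e/ (a vowel) → -oj.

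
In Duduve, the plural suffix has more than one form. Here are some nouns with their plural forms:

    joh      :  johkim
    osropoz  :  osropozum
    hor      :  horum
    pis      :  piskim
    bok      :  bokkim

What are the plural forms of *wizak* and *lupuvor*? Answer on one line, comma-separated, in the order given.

wizakkim, lupuvorum

Looking at the final consonant of each stem: -kim when the stem ends in a voiceless consonant (*joh*, *pis*, *bok*); -um when the stem ends in a voiced consonant (*osropoz*, *hor*).
*wizak*: final consonant = /k/, voiceless → -kim → *wizakkim*.
*lupuvor* — final consonant /r/ (voiced) → -um → *lupuvorum*.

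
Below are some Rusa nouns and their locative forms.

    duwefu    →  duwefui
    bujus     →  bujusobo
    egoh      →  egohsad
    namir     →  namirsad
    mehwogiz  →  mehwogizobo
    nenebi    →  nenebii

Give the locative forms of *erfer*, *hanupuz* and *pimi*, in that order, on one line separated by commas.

The pattern is sibilance of the final sound: -obo when the stem ends in a sibilant (*bujus*, *mehwogiz*); -sad when the stem ends in a non-sibilant consonant (*egoh*, *namir*); -i when the stem ends in a vowel (*duwefu*, *nenebi*).
*erfer* — final sound /r/ (a non-sibilant consonant) → -sad → *erfersad*.
Since the final sound of *hanupuz* is /z/ (a sibilant), it takes -obo, giving *hanupuzobo*.
*pimi*: final sound = /i/, a vowel → -i → *pimii*.

erfersad, hanupuzobo, pimii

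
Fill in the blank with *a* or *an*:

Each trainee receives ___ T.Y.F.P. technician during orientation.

a

The indefinite article is chosen by the initial *sound* of the following word, not its spelling.
The initialism *T.Y.F.P.* is read letter by letter; the first letter, T, is pronounced /tiː/, which begins with a consonant sound.
So the article is *a*: Each trainee receives a T.Y.F.P. technician during orientation.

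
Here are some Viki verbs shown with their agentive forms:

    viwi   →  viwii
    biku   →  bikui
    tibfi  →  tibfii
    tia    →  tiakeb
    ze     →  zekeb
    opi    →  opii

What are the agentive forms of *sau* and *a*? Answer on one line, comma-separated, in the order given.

Looking at the last vowel of each stem: -i when the last vowel of the stem is a high vowel (*viwi*, *biku*, *tibfi*, *opi*); -keb when the last vowel of the stem is a non-high vowel (*tia*, *ze*).
*sau*: last vowel = /u/, a high vowel → -i → *saui*.
*a* — last vowel /a/ (a non-high vowel) → -keb → *akeb*.

saui, akeb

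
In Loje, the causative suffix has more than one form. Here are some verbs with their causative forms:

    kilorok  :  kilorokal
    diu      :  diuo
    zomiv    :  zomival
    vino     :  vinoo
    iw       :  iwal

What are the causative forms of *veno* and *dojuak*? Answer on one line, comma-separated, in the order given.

venoo, dojuakal

The suffix is conditioned by the final sound: -al when the stem ends in a consonant (*kilorok*, *zomiv*, *iw*); -o when the stem ends in a vowel (*diu*, *vino*).
*veno* — final sound /o/ (a vowel) → -o → *venoo*.
*dojuak*: final sound = /k/, a consonant → -al → *dojuakal*.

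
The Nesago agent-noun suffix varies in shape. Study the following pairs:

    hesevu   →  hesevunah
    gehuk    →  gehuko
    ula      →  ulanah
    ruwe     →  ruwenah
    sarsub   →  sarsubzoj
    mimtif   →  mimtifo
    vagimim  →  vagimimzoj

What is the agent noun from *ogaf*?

Looking at the final sound of each stem: -o when the stem ends in a voiceless consonant (*gehuk*, *mimtif*); -zoj when the stem ends in a voiced consonant (*sarsub*, *vagimim*); -nah when the stem ends in a vowel (*hesevu*, *ula*, *ruwe*).
The final sound of *ogaf* is /f/, which is a voiceless consonant, so the suffix is -o, giving *ogafo*.

ogafo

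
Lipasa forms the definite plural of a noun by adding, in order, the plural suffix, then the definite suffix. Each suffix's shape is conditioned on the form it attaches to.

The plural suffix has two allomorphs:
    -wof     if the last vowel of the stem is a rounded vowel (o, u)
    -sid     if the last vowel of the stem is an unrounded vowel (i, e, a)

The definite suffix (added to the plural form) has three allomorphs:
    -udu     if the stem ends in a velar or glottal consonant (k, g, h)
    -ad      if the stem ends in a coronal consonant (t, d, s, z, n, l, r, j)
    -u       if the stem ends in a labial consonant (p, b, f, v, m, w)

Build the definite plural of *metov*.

metovwofu

*metov* — last vowel /o/ (a rounded vowel) → -wof → *metovwof*.
The plural form *metovwof* — final consonant /f/ (labial) → -u → *metovwofu*.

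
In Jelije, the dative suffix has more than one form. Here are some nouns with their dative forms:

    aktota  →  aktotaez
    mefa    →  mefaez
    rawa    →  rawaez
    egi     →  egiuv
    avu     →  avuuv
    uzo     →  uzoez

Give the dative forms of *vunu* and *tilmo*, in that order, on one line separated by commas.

vunuuv, tilmoez

The alternation tracks the last vowel of the stem — -uv when the last vowel of the stem is a high vowel (*egi*, *avu*); -ez when the last vowel of the stem is a non-high vowel (*aktota*, *mefa*, *rawa*, *uzo*).
*vunu*: last vowel = /u/, a high vowel → -uv → *vunuuv*.
The last vowel of *tilmo* is /o/, which is a non-high vowel, so the suffix is -ez, giving *tilmoez*.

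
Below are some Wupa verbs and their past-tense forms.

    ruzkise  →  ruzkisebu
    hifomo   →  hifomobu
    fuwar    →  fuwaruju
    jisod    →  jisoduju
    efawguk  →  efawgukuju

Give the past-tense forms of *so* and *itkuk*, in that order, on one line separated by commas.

The suffix is conditioned by the final sound: -uju when the stem ends in a consonant (*fuwar*, *jisod*, *efawguk*); -bu when the stem ends in a vowel (*ruzkise*, *hifomo*).
Since the final sound of *so* is /o/ (a vowel), it takes -bu, giving *sobu*.
The final sound of *itkuk* is /k/, which is a consonant, so the suffix is -uju, giving *itkukuju*.

sobu, itkukuju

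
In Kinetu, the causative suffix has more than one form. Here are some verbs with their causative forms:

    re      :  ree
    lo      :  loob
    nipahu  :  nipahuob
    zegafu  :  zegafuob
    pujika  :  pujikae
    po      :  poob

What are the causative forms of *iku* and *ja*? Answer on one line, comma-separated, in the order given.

Looking at the last vowel of each stem: -ob when the last vowel of the stem is a rounded vowel (*lo*, *nipahu*, *zegafu*, *po*); -e when the last vowel of the stem is an unrounded vowel (*re*, *pujika*).
The last vowel of *iku* is /u/, which is a rounded vowel, so the suffix is -ob, giving *ikuob*.
The last vowel of *ja* is /a/, which is an unrounded vowel, so the suffix is -e, giving *jae*.

ikuob, jae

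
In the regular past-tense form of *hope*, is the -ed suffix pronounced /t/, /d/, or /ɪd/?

/t/

The stem *hope* ends in a voiceless consonant other than /t/.
The -ed suffix is realized as /ɪd/ after /t, d/; as /t/ after other voiceless consonants; and as /d/ after other voiced sounds.
So -ed on *hope* is pronounced /t/.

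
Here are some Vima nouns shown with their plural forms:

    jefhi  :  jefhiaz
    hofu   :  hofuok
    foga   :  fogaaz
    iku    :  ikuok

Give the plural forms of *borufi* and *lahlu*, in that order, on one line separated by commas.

borufiaz, lahluok

The pattern is rounding harmony: -ok when the last vowel of the stem is a rounded vowel (*hofu*, *iku*); -az when the last vowel of the stem is an unrounded vowel (*jefhi*, *foga*).
The last vowel of *borufi* is /i/, which is an unrounded vowel, so the suffix is -az, giving *borufiaz*.
The last vowel of *lahlu* is /u/, which is a rounded vowel, so the suffix is -ok, giving *lahluok*.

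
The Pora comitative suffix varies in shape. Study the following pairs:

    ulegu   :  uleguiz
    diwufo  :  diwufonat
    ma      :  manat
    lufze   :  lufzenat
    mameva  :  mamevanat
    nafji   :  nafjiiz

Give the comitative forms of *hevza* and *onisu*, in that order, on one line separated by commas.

The suffix is conditioned by the last vowel: -iz when the last vowel of the stem is a high vowel (*ulegu*, *nafji*); -nat when the last vowel of the stem is a non-high vowel (*diwufo*, *ma*, *lufze*, *mameva*).
*hevza* — last vowel /a/ (a non-high vowel) → -nat → *hevzanat*.
*onisu*: last vowel = /u/, a high vowel → -iz → *onisuiz*.

hevzanat, onisuiz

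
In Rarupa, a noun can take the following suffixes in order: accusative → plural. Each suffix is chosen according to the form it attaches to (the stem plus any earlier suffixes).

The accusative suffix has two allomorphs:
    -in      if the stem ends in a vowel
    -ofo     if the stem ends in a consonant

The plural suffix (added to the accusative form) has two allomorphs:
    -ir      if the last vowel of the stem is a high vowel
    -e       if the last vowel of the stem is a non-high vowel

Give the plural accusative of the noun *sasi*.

sasiinir

*sasi*: final sound = /i/, a vowel → -in → *sasiin*.
The accusative form *sasiin* — last vowel /i/ (a high vowel) → -ir → *sasiinir*.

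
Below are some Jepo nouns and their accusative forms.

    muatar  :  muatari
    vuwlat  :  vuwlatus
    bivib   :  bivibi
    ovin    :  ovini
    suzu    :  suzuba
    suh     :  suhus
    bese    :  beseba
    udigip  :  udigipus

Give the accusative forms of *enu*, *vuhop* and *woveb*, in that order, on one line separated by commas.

enuba, vuhopus, wovebi

Looking at the final sound of each stem: -us when the stem ends in a voiceless consonant (*vuwlat*, *suh*, *udigip*); -i when the stem ends in a voiced consonant (*muatar*, *bivib*, *ovin*); -ba when the stem ends in a vowel (*suzu*, *bese*).
*enu* — final sound /u/ (a vowel) → -ba → *enuba*.
Since the final sound of *vuhop* is /p/ (a voiceless consonant), it takes -us, giving *vuhopus*.
Since the final sound of *woveb* is /b/ (a voiced consonant), it takes -i, giving *wovebi*.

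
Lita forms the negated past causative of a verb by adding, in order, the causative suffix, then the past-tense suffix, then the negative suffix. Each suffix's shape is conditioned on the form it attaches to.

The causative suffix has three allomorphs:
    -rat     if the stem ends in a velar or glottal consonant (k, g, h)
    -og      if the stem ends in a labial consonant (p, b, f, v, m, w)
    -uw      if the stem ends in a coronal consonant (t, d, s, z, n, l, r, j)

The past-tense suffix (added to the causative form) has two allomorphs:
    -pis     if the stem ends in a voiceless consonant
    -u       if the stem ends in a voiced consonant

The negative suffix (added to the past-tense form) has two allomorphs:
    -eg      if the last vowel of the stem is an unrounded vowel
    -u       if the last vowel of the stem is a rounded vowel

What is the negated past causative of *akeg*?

*akeg*: final consonant = /g/, velar/glottal → -rat → *akegrat*.
The final consonant of the causative form *akegrat* is /t/, which is voiceless, so the past-tense suffix is -pis, giving *akegratpis*.
The past-tense form *akegratpis* — last vowel /i/ (an unrounded vowel) → -eg → *akegratpiseg*.

akegratpiseg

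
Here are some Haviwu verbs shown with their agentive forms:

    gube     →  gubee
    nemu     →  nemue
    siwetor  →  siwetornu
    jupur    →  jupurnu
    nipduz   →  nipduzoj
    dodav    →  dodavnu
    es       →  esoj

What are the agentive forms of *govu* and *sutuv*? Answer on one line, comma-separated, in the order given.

govue, sutuvnu

The pattern is sibilance of the final sound: -oj when the stem ends in a sibilant (*nipduz*, *es*); -nu when the stem ends in a non-sibilant consonant (*siwetor*, *jupur*, *dodav*); -e when the stem ends in a vowel (*gube*, *nemu*).
*govu* — final sound /u/ (a vowel) → -e → *govue*.
The final sound of *sutuv* is /v/, which is a non-sibilant consonant, so the suffix is -nu, giving *sutuvnu*.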